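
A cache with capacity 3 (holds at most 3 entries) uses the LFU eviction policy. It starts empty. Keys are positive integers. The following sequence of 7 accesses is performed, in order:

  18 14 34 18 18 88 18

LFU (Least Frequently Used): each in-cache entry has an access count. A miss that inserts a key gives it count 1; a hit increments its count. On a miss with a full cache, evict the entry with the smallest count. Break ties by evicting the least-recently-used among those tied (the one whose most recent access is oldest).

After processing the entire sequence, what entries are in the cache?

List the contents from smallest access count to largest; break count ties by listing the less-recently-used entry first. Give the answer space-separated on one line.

LFU simulation (capacity=3):
  1. access 18: MISS. Cache: [18(c=1)]
  2. access 14: MISS. Cache: [18(c=1) 14(c=1)]
  3. access 34: MISS. Cache: [18(c=1) 14(c=1) 34(c=1)]
  4. access 18: HIT, count now 2. Cache: [14(c=1) 34(c=1) 18(c=2)]
  5. access 18: HIT, count now 3. Cache: [14(c=1) 34(c=1) 18(c=3)]
  6. access 88: MISS, evict 14(c=1). Cache: [34(c=1) 88(c=1) 18(c=3)]
  7. access 18: HIT, count now 4. Cache: [34(c=1) 88(c=1) 18(c=4)]
Total: 3 hits, 4 misses, 1 evictions

Answer: 34 88 18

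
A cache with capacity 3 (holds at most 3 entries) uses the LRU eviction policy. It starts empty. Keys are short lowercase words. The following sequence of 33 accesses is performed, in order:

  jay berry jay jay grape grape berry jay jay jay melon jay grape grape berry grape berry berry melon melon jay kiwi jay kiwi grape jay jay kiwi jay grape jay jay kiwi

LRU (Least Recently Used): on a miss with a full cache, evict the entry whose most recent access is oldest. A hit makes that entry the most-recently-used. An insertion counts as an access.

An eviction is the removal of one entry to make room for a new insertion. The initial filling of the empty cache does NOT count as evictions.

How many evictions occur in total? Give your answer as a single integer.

Answer: 7

Derivation:
LRU simulation (capacity=3):
  1. access jay: MISS. Cache (LRU->MRU): [jay]
  2. access berry: MISS. Cache (LRU->MRU): [jay berry]
  3. access jay: HIT. Cache (LRU->MRU): [berry jay]
  4. access jay: HIT. Cache (LRU->MRU): [berry jay]
  5. access grape: MISS. Cache (LRU->MRU): [berry jay grape]
  6. access grape: HIT. Cache (LRU->MRU): [berry jay grape]
  7. access berry: HIT. Cache (LRU->MRU): [jay grape berry]
  8. access jay: HIT. Cache (LRU->MRU): [grape berry jay]
  9. access jay: HIT. Cache (LRU->MRU): [grape berry jay]
  10. access jay: HIT. Cache (LRU->MRU): [grape berry jay]
  11. access melon: MISS, evict grape. Cache (LRU->MRU): [berry jay melon]
  12. access jay: HIT. Cache (LRU->MRU): [berry melon jay]
  13. access grape: MISS, evict berry. Cache (LRU->MRU): [melon jay grape]
  14. access grape: HIT. Cache (LRU->MRU): [melon jay grape]
  15. access berry: MISS, evict melon. Cache (LRU->MRU): [jay grape berry]
  16. access grape: HIT. Cache (LRU->MRU): [jay berry grape]
  17. access berry: HIT. Cache (LRU->MRU): [jay grape berry]
  18. access berry: HIT. Cache (LRU->MRU): [jay grape berry]
  19. access melon: MISS, evict jay. Cache (LRU->MRU): [grape berry melon]
  20. access melon: HIT. Cache (LRU->MRU): [grape berry melon]
  21. access jay: MISS, evict grape. Cache (LRU->MRU): [berry melon jay]
  22. access kiwi: MISS, evict berry. Cache (LRU->MRU): [melon jay kiwi]
  23. access jay: HIT. Cache (LRU->MRU): [melon kiwi jay]
  24. access kiwi: HIT. Cache (LRU->MRU): [melon jay kiwi]
  25. access grape: MISS, evict melon. Cache (LRU->MRU): [jay kiwi grape]
  26. access jay: HIT. Cache (LRU->MRU): [kiwi grape jay]
  27. access jay: HIT. Cache (LRU->MRU): [kiwi grape jay]
  28. access kiwi: HIT. Cache (LRU->MRU): [grape jay kiwi]
  29. access jay: HIT. Cache (LRU->MRU): [grape kiwi jay]
  30. access grape: HIT. Cache (LRU->MRU): [kiwi jay grape]
  31. access jay: HIT. Cache (LRU->MRU): [kiwi grape jay]
  32. access jay: HIT. Cache (LRU->MRU): [kiwi grape jay]
  33. access kiwi: HIT. Cache (LRU->MRU): [grape jay kiwi]
Total: 23 hits, 10 misses, 7 evictions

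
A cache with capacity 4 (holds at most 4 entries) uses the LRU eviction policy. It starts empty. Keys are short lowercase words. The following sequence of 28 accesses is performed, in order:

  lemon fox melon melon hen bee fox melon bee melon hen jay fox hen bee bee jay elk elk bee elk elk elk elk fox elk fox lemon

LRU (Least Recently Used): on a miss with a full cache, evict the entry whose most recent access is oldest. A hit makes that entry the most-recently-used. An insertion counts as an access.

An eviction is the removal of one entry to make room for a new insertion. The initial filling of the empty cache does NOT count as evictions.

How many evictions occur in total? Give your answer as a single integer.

Answer: 7

Derivation:
LRU simulation (capacity=4):
  1. access lemon: MISS. Cache (LRU->MRU): [lemon]
  2. access fox: MISS. Cache (LRU->MRU): [lemon fox]
  3. access melon: MISS. Cache (LRU->MRU): [lemon fox melon]
  4. access melon: HIT. Cache (LRU->MRU): [lemon fox melon]
  5. access hen: MISS. Cache (LRU->MRU): [lemon fox melon hen]
  6. access bee: MISS, evict lemon. Cache (LRU->MRU): [fox melon hen bee]
  7. access fox: HIT. Cache (LRU->MRU): [melon hen bee fox]
  8. access melon: HIT. Cache (LRU->MRU): [hen bee fox melon]
  9. access bee: HIT. Cache (LRU->MRU): [hen fox melon bee]
  10. access melon: HIT. Cache (LRU->MRU): [hen fox bee melon]
  11. access hen: HIT. Cache (LRU->MRU): [fox bee melon hen]
  12. access jay: MISS, evict fox. Cache (LRU->MRU): [bee melon hen jay]
  13. access fox: MISS, evict bee. Cache (LRU->MRU): [melon hen jay fox]
  14. access hen: HIT. Cache (LRU->MRU): [melon jay fox hen]
  15. access bee: MISS, evict melon. Cache (LRU->MRU): [jay fox hen bee]
  16. access bee: HIT. Cache (LRU->MRU): [jay fox hen bee]
  17. access jay: HIT. Cache (LRU->MRU): [fox hen bee jay]
  18. access elk: MISS, evict fox. Cache (LRU->MRU): [hen bee jay elk]
  19. access elk: HIT. Cache (LRU->MRU): [hen bee jay elk]
  20. access bee: HIT. Cache (LRU->MRU): [hen jay elk bee]
  21. access elk: HIT. Cache (LRU->MRU): [hen jay bee elk]
  22. access elk: HIT. Cache (LRU->MRU): [hen jay bee elk]
  23. access elk: HIT. Cache (LRU->MRU): [hen jay bee elk]
  24. access elk: HIT. Cache (LRU->MRU): [hen jay bee elk]
  25. access fox: MISS, evict hen. Cache (LRU->MRU): [jay bee elk fox]
  26. access elk: HIT. Cache (LRU->MRU): [jay bee fox elk]
  27. access fox: HIT. Cache (LRU->MRU): [jay bee elk fox]
  28. access lemon: MISS, evict jay. Cache (LRU->MRU): [bee elk fox lemon]
Total: 17 hits, 11 misses, 7 evictions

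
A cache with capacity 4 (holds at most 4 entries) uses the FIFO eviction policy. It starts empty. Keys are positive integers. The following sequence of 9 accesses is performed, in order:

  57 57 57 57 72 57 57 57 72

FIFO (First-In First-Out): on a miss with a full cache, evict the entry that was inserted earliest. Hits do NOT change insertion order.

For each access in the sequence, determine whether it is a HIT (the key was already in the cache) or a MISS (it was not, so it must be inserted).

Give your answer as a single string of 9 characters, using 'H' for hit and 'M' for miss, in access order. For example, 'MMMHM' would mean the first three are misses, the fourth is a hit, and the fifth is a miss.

Answer: MHHHMHHHH

Derivation:
FIFO simulation (capacity=4):
  1. access 57: MISS. Cache (old->new): [57]
  2. access 57: HIT. Cache (old->new): [57]
  3. access 57: HIT. Cache (old->new): [57]
  4. access 57: HIT. Cache (old->new): [57]
  5. access 72: MISS. Cache (old->new): [57 72]
  6. access 57: HIT. Cache (old->new): [57 72]
  7. access 57: HIT. Cache (old->new): [57 72]
  8. access 57: HIT. Cache (old->new): [57 72]
  9. access 72: HIT. Cache (old->new): [57 72]
Total: 7 hits, 2 misses, 0 evictions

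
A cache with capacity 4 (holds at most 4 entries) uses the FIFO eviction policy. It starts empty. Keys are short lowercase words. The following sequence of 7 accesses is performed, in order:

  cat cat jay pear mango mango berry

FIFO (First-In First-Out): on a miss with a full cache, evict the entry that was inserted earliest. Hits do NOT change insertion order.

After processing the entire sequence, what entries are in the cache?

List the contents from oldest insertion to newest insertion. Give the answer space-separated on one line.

FIFO simulation (capacity=4):
  1. access cat: MISS. Cache (old->new): [cat]
  2. access cat: HIT. Cache (old->new): [cat]
  3. access jay: MISS. Cache (old->new): [cat jay]
  4. access pear: MISS. Cache (old->new): [cat jay pear]
  5. access mango: MISS. Cache (old->new): [cat jay pear mango]
  6. access mango: HIT. Cache (old->new): [cat jay pear mango]
  7. access berry: MISS, evict cat. Cache (old->new): [jay pear mango berry]
Total: 2 hits, 5 misses, 1 evictions

Answer: jay pear mango berry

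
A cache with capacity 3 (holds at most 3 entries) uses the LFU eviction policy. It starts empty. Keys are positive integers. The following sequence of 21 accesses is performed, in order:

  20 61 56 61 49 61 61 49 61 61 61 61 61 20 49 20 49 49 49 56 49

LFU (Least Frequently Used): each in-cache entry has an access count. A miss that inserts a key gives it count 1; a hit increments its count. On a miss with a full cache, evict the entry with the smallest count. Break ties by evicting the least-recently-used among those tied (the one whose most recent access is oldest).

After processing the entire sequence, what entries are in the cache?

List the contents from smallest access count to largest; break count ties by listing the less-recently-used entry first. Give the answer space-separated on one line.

LFU simulation (capacity=3):
  1. access 20: MISS. Cache: [20(c=1)]
  2. access 61: MISS. Cache: [20(c=1) 61(c=1)]
  3. access 56: MISS. Cache: [20(c=1) 61(c=1) 56(c=1)]
  4. access 61: HIT, count now 2. Cache: [20(c=1) 56(c=1) 61(c=2)]
  5. access 49: MISS, evict 20(c=1). Cache: [56(c=1) 49(c=1) 61(c=2)]
  6. access 61: HIT, count now 3. Cache: [56(c=1) 49(c=1) 61(c=3)]
  7. access 61: HIT, count now 4. Cache: [56(c=1) 49(c=1) 61(c=4)]
  8. access 49: HIT, count now 2. Cache: [56(c=1) 49(c=2) 61(c=4)]
  9. access 61: HIT, count now 5. Cache: [56(c=1) 49(c=2) 61(c=5)]
  10. access 61: HIT, count now 6. Cache: [56(c=1) 49(c=2) 61(c=6)]
  11. access 61: HIT, count now 7. Cache: [56(c=1) 49(c=2) 61(c=7)]
  12. access 61: HIT, count now 8. Cache: [56(c=1) 49(c=2) 61(c=8)]
  13. access 61: HIT, count now 9. Cache: [56(c=1) 49(c=2) 61(c=9)]
  14. access 20: MISS, evict 56(c=1). Cache: [20(c=1) 49(c=2) 61(c=9)]
  15. access 49: HIT, count now 3. Cache: [20(c=1) 49(c=3) 61(c=9)]
  16. access 20: HIT, count now 2. Cache: [20(c=2) 49(c=3) 61(c=9)]
  17. access 49: HIT, count now 4. Cache: [20(c=2) 49(c=4) 61(c=9)]
  18. access 49: HIT, count now 5. Cache: [20(c=2) 49(c=5) 61(c=9)]
  19. access 49: HIT, count now 6. Cache: [20(c=2) 49(c=6) 61(c=9)]
  20. access 56: MISS, evict 20(c=2). Cache: [56(c=1) 49(c=6) 61(c=9)]
  21. access 49: HIT, count now 7. Cache: [56(c=1) 49(c=7) 61(c=9)]
Total: 15 hits, 6 misses, 3 evictions

Answer: 56 49 61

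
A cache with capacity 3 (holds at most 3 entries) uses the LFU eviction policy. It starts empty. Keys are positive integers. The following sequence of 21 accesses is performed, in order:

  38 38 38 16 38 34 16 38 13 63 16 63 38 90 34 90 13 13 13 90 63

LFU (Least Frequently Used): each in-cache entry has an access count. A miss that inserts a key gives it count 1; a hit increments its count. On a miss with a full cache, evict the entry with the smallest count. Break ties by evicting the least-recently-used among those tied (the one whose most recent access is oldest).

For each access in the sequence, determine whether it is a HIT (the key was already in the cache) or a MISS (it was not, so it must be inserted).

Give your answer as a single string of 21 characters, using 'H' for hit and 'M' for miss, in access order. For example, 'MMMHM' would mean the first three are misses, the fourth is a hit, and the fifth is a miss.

Answer: MHHMHMHHMMHHHMMMMHHMM

Derivation:
LFU simulation (capacity=3):
  1. access 38: MISS. Cache: [38(c=1)]
  2. access 38: HIT, count now 2. Cache: [38(c=2)]
  3. access 38: HIT, count now 3. Cache: [38(c=3)]
  4. access 16: MISS. Cache: [16(c=1) 38(c=3)]
  5. access 38: HIT, count now 4. Cache: [16(c=1) 38(c=4)]
  6. access 34: MISS. Cache: [16(c=1) 34(c=1) 38(c=4)]
  7. access 16: HIT, count now 2. Cache: [34(c=1) 16(c=2) 38(c=4)]
  8. access 38: HIT, count now 5. Cache: [34(c=1) 16(c=2) 38(c=5)]
  9. access 13: MISS, evict 34(c=1). Cache: [13(c=1) 16(c=2) 38(c=5)]
  10. access 63: MISS, evict 13(c=1). Cache: [63(c=1) 16(c=2) 38(c=5)]
  11. access 16: HIT, count now 3. Cache: [63(c=1) 16(c=3) 38(c=5)]
  12. access 63: HIT, count now 2. Cache: [63(c=2) 16(c=3) 38(c=5)]
  13. access 38: HIT, count now 6. Cache: [63(c=2) 16(c=3) 38(c=6)]
  14. access 90: MISS, evict 63(c=2). Cache: [90(c=1) 16(c=3) 38(c=6)]
  15. access 34: MISS, evict 90(c=1). Cache: [34(c=1) 16(c=3) 38(c=6)]
  16. access 90: MISS, evict 34(c=1). Cache: [90(c=1) 16(c=3) 38(c=6)]
  17. access 13: MISS, evict 90(c=1). Cache: [13(c=1) 16(c=3) 38(c=6)]
  18. access 13: HIT, count now 2. Cache: [13(c=2) 16(c=3) 38(c=6)]
  19. access 13: HIT, count now 3. Cache: [16(c=3) 13(c=3) 38(c=6)]
  20. access 90: MISS, evict 16(c=3). Cache: [90(c=1) 13(c=3) 38(c=6)]
  21. access 63: MISS, evict 90(c=1). Cache: [63(c=1) 13(c=3) 38(c=6)]
Total: 10 hits, 11 misses, 8 evictions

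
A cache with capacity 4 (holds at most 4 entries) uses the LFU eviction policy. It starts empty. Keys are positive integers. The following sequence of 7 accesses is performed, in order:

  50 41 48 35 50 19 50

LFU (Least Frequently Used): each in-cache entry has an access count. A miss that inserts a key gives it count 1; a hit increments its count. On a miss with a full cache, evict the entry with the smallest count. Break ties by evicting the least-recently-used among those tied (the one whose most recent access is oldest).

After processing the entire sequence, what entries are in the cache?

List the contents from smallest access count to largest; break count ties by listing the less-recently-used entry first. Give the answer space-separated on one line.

LFU simulation (capacity=4):
  1. access 50: MISS. Cache: [50(c=1)]
  2. access 41: MISS. Cache: [50(c=1) 41(c=1)]
  3. access 48: MISS. Cache: [50(c=1) 41(c=1) 48(c=1)]
  4. access 35: MISS. Cache: [50(c=1) 41(c=1) 48(c=1) 35(c=1)]
  5. access 50: HIT, count now 2. Cache: [41(c=1) 48(c=1) 35(c=1) 50(c=2)]
  6. access 19: MISS, evict 41(c=1). Cache: [48(c=1) 35(c=1) 19(c=1) 50(c=2)]
  7. access 50: HIT, count now 3. Cache: [48(c=1) 35(c=1) 19(c=1) 50(c=3)]
Total: 2 hits, 5 misses, 1 evictions

Answer: 48 35 19 50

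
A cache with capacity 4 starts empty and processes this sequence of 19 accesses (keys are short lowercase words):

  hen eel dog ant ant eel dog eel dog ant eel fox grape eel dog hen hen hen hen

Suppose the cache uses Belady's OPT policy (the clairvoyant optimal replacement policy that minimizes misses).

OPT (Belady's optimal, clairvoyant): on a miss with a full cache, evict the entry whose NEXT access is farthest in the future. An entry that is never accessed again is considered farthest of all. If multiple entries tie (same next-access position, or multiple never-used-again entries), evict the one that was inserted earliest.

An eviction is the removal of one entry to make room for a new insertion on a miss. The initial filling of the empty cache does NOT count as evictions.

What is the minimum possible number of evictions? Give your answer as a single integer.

OPT (Belady) simulation (capacity=4):
  1. access hen: MISS. Cache: [hen]
  2. access eel: MISS. Cache: [hen eel]
  3. access dog: MISS. Cache: [hen eel dog]
  4. access ant: MISS. Cache: [hen eel dog ant]
  5. access ant: HIT. Next use of ant: step 10. Cache: [hen eel dog ant]
  6. access eel: HIT. Next use of eel: step 8. Cache: [hen eel dog ant]
  7. access dog: HIT. Next use of dog: step 9. Cache: [hen eel dog ant]
  8. access eel: HIT. Next use of eel: step 11. Cache: [hen eel dog ant]
  9. access dog: HIT. Next use of dog: step 15. Cache: [hen eel dog ant]
  10. access ant: HIT. Next use of ant: never. Cache: [hen eel dog ant]
  11. access eel: HIT. Next use of eel: step 14. Cache: [hen eel dog ant]
  12. access fox: MISS, evict ant (next use: never). Cache: [hen eel dog fox]
  13. access grape: MISS, evict fox (next use: never). Cache: [hen eel dog grape]
  14. access eel: HIT. Next use of eel: never. Cache: [hen eel dog grape]
  15. access dog: HIT. Next use of dog: never. Cache: [hen eel dog grape]
  16. access hen: HIT. Next use of hen: step 17. Cache: [hen eel dog grape]
  17. access hen: HIT. Next use of hen: step 18. Cache: [hen eel dog grape]
  18. access hen: HIT. Next use of hen: step 19. Cache: [hen eel dog grape]
  19. access hen: HIT. Next use of hen: never. Cache: [hen eel dog grape]
Total: 13 hits, 6 misses, 2 evictions

Answer: 2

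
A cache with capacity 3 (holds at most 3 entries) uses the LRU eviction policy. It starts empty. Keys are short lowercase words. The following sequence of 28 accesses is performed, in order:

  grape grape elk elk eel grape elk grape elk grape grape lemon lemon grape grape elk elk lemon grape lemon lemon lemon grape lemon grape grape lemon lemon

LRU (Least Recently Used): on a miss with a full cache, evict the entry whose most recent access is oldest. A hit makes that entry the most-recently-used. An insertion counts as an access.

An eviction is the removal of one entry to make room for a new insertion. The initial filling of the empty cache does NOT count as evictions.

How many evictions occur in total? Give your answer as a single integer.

LRU simulation (capacity=3):
  1. access grape: MISS. Cache (LRU->MRU): [grape]
  2. access grape: HIT. Cache (LRU->MRU): [grape]
  3. access elk: MISS. Cache (LRU->MRU): [grape elk]
  4. access elk: HIT. Cache (LRU->MRU): [grape elk]
  5. access eel: MISS. Cache (LRU->MRU): [grape elk eel]
  6. access grape: HIT. Cache (LRU->MRU): [elk eel grape]
  7. access elk: HIT. Cache (LRU->MRU): [eel grape elk]
  8. access grape: HIT. Cache (LRU->MRU): [eel elk grape]
  9. access elk: HIT. Cache (LRU->MRU): [eel grape elk]
  10. access grape: HIT. Cache (LRU->MRU): [eel elk grape]
  11. access grape: HIT. Cache (LRU->MRU): [eel elk grape]
  12. access lemon: MISS, evict eel. Cache (LRU->MRU): [elk grape lemon]
  13. access lemon: HIT. Cache (LRU->MRU): [elk grape lemon]
  14. access grape: HIT. Cache (LRU->MRU): [elk lemon grape]
  15. access grape: HIT. Cache (LRU->MRU): [elk lemon grape]
  16. access elk: HIT. Cache (LRU->MRU): [lemon grape elk]
  17. access elk: HIT. Cache (LRU->MRU): [lemon grape elk]
  18. access lemon: HIT. Cache (LRU->MRU): [grape elk lemon]
  19. access grape: HIT. Cache (LRU->MRU): [elk lemon grape]
  20. access lemon: HIT. Cache (LRU->MRU): [elk grape lemon]
  21. access lemon: HIT. Cache (LRU->MRU): [elk grape lemon]
  22. access lemon: HIT. Cache (LRU->MRU): [elk grape lemon]
  23. access grape: HIT. Cache (LRU->MRU): [elk lemon grape]
  24. access lemon: HIT. Cache (LRU->MRU): [elk grape lemon]
  25. access grape: HIT. Cache (LRU->MRU): [elk lemon grape]
  26. access grape: HIT. Cache (LRU->MRU): [elk lemon grape]
  27. access lemon: HIT. Cache (LRU->MRU): [elk grape lemon]
  28. access lemon: HIT. Cache (LRU->MRU): [elk grape lemon]
Total: 24 hits, 4 misses, 1 evictions

Answer: 1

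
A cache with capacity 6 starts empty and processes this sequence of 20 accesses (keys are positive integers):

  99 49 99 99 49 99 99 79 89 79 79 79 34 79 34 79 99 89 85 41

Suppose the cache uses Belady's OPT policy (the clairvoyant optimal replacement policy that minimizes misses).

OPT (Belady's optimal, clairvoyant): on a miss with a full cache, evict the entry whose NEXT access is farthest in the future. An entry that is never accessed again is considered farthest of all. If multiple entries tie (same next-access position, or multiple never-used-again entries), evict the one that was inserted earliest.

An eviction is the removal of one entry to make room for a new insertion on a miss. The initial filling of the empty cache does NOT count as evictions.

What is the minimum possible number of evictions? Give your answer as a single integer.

Answer: 1

Derivation:
OPT (Belady) simulation (capacity=6):
  1. access 99: MISS. Cache: [99]
  2. access 49: MISS. Cache: [99 49]
  3. access 99: HIT. Next use of 99: step 4. Cache: [99 49]
  4. access 99: HIT. Next use of 99: step 6. Cache: [99 49]
  5. access 49: HIT. Next use of 49: never. Cache: [99 49]
  6. access 99: HIT. Next use of 99: step 7. Cache: [99 49]
  7. access 99: HIT. Next use of 99: step 17. Cache: [99 49]
  8. access 79: MISS. Cache: [99 49 79]
  9. access 89: MISS. Cache: [99 49 79 89]
  10. access 79: HIT. Next use of 79: step 11. Cache: [99 49 79 89]
  11. access 79: HIT. Next use of 79: step 12. Cache: [99 49 79 89]
  12. access 79: HIT. Next use of 79: step 14. Cache: [99 49 79 89]
  13. access 34: MISS. Cache: [99 49 79 89 34]
  14. access 79: HIT. Next use of 79: step 16. Cache: [99 49 79 89 34]
  15. access 34: HIT. Next use of 34: never. Cache: [99 49 79 89 34]
  16. access 79: HIT. Next use of 79: never. Cache: [99 49 79 89 34]
  17. access 99: HIT. Next use of 99: never. Cache: [99 49 79 89 34]
  18. access 89: HIT. Next use of 89: never. Cache: [99 49 79 89 34]
  19. access 85: MISS. Cache: [99 49 79 89 34 85]
  20. access 41: MISS, evict 99 (next use: never). Cache: [49 79 89 34 85 41]
Total: 13 hits, 7 misses, 1 evictions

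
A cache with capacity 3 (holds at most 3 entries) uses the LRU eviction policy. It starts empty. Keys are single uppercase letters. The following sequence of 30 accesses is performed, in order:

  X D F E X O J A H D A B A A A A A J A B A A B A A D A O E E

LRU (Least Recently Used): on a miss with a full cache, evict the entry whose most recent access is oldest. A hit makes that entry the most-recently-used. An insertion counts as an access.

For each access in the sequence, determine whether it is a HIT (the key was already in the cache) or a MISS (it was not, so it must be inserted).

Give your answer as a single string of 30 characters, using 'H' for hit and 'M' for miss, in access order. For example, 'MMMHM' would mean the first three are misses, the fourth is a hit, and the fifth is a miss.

LRU simulation (capacity=3):
  1. access X: MISS. Cache (LRU->MRU): [X]
  2. access D: MISS. Cache (LRU->MRU): [X D]
  3. access F: MISS. Cache (LRU->MRU): [X D F]
  4. access E: MISS, evict X. Cache (LRU->MRU): [D F E]
  5. access X: MISS, evict D. Cache (LRU->MRU): [F E X]
  6. access O: MISS, evict F. Cache (LRU->MRU): [E X O]
  7. access J: MISS, evict E. Cache (LRU->MRU): [X O J]
  8. access A: MISS, evict X. Cache (LRU->MRU): [O J A]
  9. access H: MISS, evict O. Cache (LRU->MRU): [J A H]
  10. access D: MISS, evict J. Cache (LRU->MRU): [A H D]
  11. access A: HIT. Cache (LRU->MRU): [H D A]
  12. access B: MISS, evict H. Cache (LRU->MRU): [D A B]
  13. access A: HIT. Cache (LRU->MRU): [D B A]
  14. access A: HIT. Cache (LRU->MRU): [D B A]
  15. access A: HIT. Cache (LRU->MRU): [D B A]
  16. access A: HIT. Cache (LRU->MRU): [D B A]
  17. access A: HIT. Cache (LRU->MRU): [D B A]
  18. access J: MISS, evict D. Cache (LRU->MRU): [B A J]
  19. access A: HIT. Cache (LRU->MRU): [B J A]
  20. access B: HIT. Cache (LRU->MRU): [J A B]
  21. access A: HIT. Cache (LRU->MRU): [J B A]
  22. access A: HIT. Cache (LRU->MRU): [J B A]
  23. access B: HIT. Cache (LRU->MRU): [J A B]
  24. access A: HIT. Cache (LRU->MRU): [J B A]
  25. access A: HIT. Cache (LRU->MRU): [J B A]
  26. access D: MISS, evict J. Cache (LRU->MRU): [B A D]
  27. access A: HIT. Cache (LRU->MRU): [B D A]
  28. access O: MISS, evict B. Cache (LRU->MRU): [D A O]
  29. access E: MISS, evict D. Cache (LRU->MRU): [A O E]
  30. access E: HIT. Cache (LRU->MRU): [A O E]
Total: 15 hits, 15 misses, 12 evictions

Answer: MMMMMMMMMMHMHHHHHMHHHHHHHMHMMH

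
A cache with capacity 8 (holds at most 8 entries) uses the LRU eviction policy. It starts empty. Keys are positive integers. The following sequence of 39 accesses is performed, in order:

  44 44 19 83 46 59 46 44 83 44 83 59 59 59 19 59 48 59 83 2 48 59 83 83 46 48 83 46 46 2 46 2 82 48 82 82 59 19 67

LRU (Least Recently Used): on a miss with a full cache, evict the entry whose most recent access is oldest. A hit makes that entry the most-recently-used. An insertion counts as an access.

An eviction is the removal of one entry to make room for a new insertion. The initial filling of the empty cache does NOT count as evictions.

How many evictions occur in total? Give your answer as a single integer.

LRU simulation (capacity=8):
  1. access 44: MISS. Cache (LRU->MRU): [44]
  2. access 44: HIT. Cache (LRU->MRU): [44]
  3. access 19: MISS. Cache (LRU->MRU): [44 19]
  4. access 83: MISS. Cache (LRU->MRU): [44 19 83]
  5. access 46: MISS. Cache (LRU->MRU): [44 19 83 46]
  6. access 59: MISS. Cache (LRU->MRU): [44 19 83 46 59]
  7. access 46: HIT. Cache (LRU->MRU): [44 19 83 59 46]
  8. access 44: HIT. Cache (LRU->MRU): [19 83 59 46 44]
  9. access 83: HIT. Cache (LRU->MRU): [19 59 46 44 83]
  10. access 44: HIT. Cache (LRU->MRU): [19 59 46 83 44]
  11. access 83: HIT. Cache (LRU->MRU): [19 59 46 44 83]
  12. access 59: HIT. Cache (LRU->MRU): [19 46 44 83 59]
  13. access 59: HIT. Cache (LRU->MRU): [19 46 44 83 59]
  14. access 59: HIT. Cache (LRU->MRU): [19 46 44 83 59]
  15. access 19: HIT. Cache (LRU->MRU): [46 44 83 59 19]
  16. access 59: HIT. Cache (LRU->MRU): [46 44 83 19 59]
  17. access 48: MISS. Cache (LRU->MRU): [46 44 83 19 59 48]
  18. access 59: HIT. Cache (LRU->MRU): [46 44 83 19 48 59]
  19. access 83: HIT. Cache (LRU->MRU): [46 44 19 48 59 83]
  20. access 2: MISS. Cache (LRU->MRU): [46 44 19 48 59 83 2]
  21. access 48: HIT. Cache (LRU->MRU): [46 44 19 59 83 2 48]
  22. access 59: HIT. Cache (LRU->MRU): [46 44 19 83 2 48 59]
  23. access 83: HIT. Cache (LRU->MRU): [46 44 19 2 48 59 83]
  24. access 83: HIT. Cache (LRU->MRU): [46 44 19 2 48 59 83]
  25. access 46: HIT. Cache (LRU->MRU): [44 19 2 48 59 83 46]
  26. access 48: HIT. Cache (LRU->MRU): [44 19 2 59 83 46 48]
  27. access 83: HIT. Cache (LRU->MRU): [44 19 2 59 46 48 83]
  28. access 46: HIT. Cache (LRU->MRU): [44 19 2 59 48 83 46]
  29. access 46: HIT. Cache (LRU->MRU): [44 19 2 59 48 83 46]
  30. access 2: HIT. Cache (LRU->MRU): [44 19 59 48 83 46 2]
  31. access 46: HIT. Cache (LRU->MRU): [44 19 59 48 83 2 46]
  32. access 2: HIT. Cache (LRU->MRU): [44 19 59 48 83 46 2]
  33. access 82: MISS. Cache (LRU->MRU): [44 19 59 48 83 46 2 82]
  34. access 48: HIT. Cache (LRU->MRU): [44 19 59 83 46 2 82 48]
  35. access 82: HIT. Cache (LRU->MRU): [44 19 59 83 46 2 48 82]
  36. access 82: HIT. Cache (LRU->MRU): [44 19 59 83 46 2 48 82]
  37. access 59: HIT. Cache (LRU->MRU): [44 19 83 46 2 48 82 59]
  38. access 19: HIT. Cache (LRU->MRU): [44 83 46 2 48 82 59 19]
  39. access 67: MISS, evict 44. Cache (LRU->MRU): [83 46 2 48 82 59 19 67]
Total: 30 hits, 9 misses, 1 evictions

Answer: 1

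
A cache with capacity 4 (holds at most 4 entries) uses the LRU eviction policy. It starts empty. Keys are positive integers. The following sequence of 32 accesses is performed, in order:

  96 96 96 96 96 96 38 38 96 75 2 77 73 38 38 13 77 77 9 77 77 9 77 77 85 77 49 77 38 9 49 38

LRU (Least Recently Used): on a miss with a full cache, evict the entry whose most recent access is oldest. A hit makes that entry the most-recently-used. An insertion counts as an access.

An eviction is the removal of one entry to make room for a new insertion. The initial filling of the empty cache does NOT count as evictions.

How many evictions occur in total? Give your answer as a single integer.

Answer: 9

Derivation:
LRU simulation (capacity=4):
  1. access 96: MISS. Cache (LRU->MRU): [96]
  2. access 96: HIT. Cache (LRU->MRU): [96]
  3. access 96: HIT. Cache (LRU->MRU): [96]
  4. access 96: HIT. Cache (LRU->MRU): [96]
  5. access 96: HIT. Cache (LRU->MRU): [96]
  6. access 96: HIT. Cache (LRU->MRU): [96]
  7. access 38: MISS. Cache (LRU->MRU): [96 38]
  8. access 38: HIT. Cache (LRU->MRU): [96 38]
  9. access 96: HIT. Cache (LRU->MRU): [38 96]
  10. access 75: MISS. Cache (LRU->MRU): [38 96 75]
  11. access 2: MISS. Cache (LRU->MRU): [38 96 75 2]
  12. access 77: MISS, evict 38. Cache (LRU->MRU): [96 75 2 77]
  13. access 73: MISS, evict 96. Cache (LRU->MRU): [75 2 77 73]
  14. access 38: MISS, evict 75. Cache (LRU->MRU): [2 77 73 38]
  15. access 38: HIT. Cache (LRU->MRU): [2 77 73 38]
  16. access 13: MISS, evict 2. Cache (LRU->MRU): [77 73 38 13]
  17. access 77: HIT. Cache (LRU->MRU): [73 38 13 77]
  18. access 77: HIT. Cache (LRU->MRU): [73 38 13 77]
  19. access 9: MISS, evict 73. Cache (LRU->MRU): [38 13 77 9]
  20. access 77: HIT. Cache (LRU->MRU): [38 13 9 77]
  21. access 77: HIT. Cache (LRU->MRU): [38 13 9 77]
  22. access 9: HIT. Cache (LRU->MRU): [38 13 77 9]
  23. access 77: HIT. Cache (LRU->MRU): [38 13 9 77]
  24. access 77: HIT. Cache (LRU->MRU): [38 13 9 77]
  25. access 85: MISS, evict 38. Cache (LRU->MRU): [13 9 77 85]
  26. access 77: HIT. Cache (LRU->MRU): [13 9 85 77]
  27. access 49: MISS, evict 13. Cache (LRU->MRU): [9 85 77 49]
  28. access 77: HIT. Cache (LRU->MRU): [9 85 49 77]
  29. access 38: MISS, evict 9. Cache (LRU->MRU): [85 49 77 38]
  30. access 9: MISS, evict 85. Cache (LRU->MRU): [49 77 38 9]
  31. access 49: HIT. Cache (LRU->MRU): [77 38 9 49]
  32. access 38: HIT. Cache (LRU->MRU): [77 9 49 38]
Total: 19 hits, 13 misses, 9 evictions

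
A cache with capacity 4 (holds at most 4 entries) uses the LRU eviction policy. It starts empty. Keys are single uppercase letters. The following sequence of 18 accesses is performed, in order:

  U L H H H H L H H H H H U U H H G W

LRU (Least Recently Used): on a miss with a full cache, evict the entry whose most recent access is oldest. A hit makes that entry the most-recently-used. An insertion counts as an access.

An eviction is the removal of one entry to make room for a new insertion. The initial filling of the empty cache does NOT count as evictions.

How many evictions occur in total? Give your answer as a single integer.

Answer: 1

Derivation:
LRU simulation (capacity=4):
  1. access U: MISS. Cache (LRU->MRU): [U]
  2. access L: MISS. Cache (LRU->MRU): [U L]
  3. access H: MISS. Cache (LRU->MRU): [U L H]
  4. access H: HIT. Cache (LRU->MRU): [U L H]
  5. access H: HIT. Cache (LRU->MRU): [U L H]
  6. access H: HIT. Cache (LRU->MRU): [U L H]
  7. access L: HIT. Cache (LRU->MRU): [U H L]
  8. access H: HIT. Cache (LRU->MRU): [U L H]
  9. access H: HIT. Cache (LRU->MRU): [U L H]
  10. access H: HIT. Cache (LRU->MRU): [U L H]
  11. access H: HIT. Cache (LRU->MRU): [U L H]
  12. access H: HIT. Cache (LRU->MRU): [U L H]
  13. access U: HIT. Cache (LRU->MRU): [L H U]
  14. access U: HIT. Cache (LRU->MRU): [L H U]
  15. access H: HIT. Cache (LRU->MRU): [L U H]
  16. access H: HIT. Cache (LRU->MRU): [L U H]
  17. access G: MISS. Cache (LRU->MRU): [L U H G]
  18. access W: MISS, evict L. Cache (LRU->MRU): [U H G W]
Total: 13 hits, 5 misses, 1 evictions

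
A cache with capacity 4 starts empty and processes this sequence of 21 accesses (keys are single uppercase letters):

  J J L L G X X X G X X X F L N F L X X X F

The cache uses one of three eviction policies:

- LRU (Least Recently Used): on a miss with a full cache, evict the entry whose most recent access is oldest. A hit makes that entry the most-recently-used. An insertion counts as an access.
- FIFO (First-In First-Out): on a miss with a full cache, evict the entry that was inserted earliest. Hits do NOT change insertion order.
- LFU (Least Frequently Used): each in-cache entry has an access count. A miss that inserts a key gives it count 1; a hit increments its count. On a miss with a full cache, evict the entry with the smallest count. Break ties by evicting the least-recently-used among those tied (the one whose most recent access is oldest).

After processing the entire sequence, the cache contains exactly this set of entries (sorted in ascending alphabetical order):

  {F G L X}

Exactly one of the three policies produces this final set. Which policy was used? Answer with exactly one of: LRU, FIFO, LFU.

Simulating under each policy and comparing final sets:
  LRU: final set = {F L N X} -> differs
  FIFO: final set = {F L N X} -> differs
  LFU: final set = {F G L X} -> MATCHES target
Only LFU produces the target set.

Answer: LFU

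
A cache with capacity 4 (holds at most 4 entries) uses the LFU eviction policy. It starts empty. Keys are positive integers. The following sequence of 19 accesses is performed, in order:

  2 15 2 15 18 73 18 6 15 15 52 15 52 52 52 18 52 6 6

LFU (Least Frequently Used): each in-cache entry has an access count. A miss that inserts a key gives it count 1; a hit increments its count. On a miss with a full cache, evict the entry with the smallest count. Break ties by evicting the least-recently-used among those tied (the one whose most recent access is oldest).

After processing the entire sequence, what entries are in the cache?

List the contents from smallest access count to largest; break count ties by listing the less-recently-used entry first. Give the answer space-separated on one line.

Answer: 6 18 15 52

Derivation:
LFU simulation (capacity=4):
  1. access 2: MISS. Cache: [2(c=1)]
  2. access 15: MISS. Cache: [2(c=1) 15(c=1)]
  3. access 2: HIT, count now 2. Cache: [15(c=1) 2(c=2)]
  4. access 15: HIT, count now 2. Cache: [2(c=2) 15(c=2)]
  5. access 18: MISS. Cache: [18(c=1) 2(c=2) 15(c=2)]
  6. access 73: MISS. Cache: [18(c=1) 73(c=1) 2(c=2) 15(c=2)]
  7. access 18: HIT, count now 2. Cache: [73(c=1) 2(c=2) 15(c=2) 18(c=2)]
  8. access 6: MISS, evict 73(c=1). Cache: [6(c=1) 2(c=2) 15(c=2) 18(c=2)]
  9. access 15: HIT, count now 3. Cache: [6(c=1) 2(c=2) 18(c=2) 15(c=3)]
  10. access 15: HIT, count now 4. Cache: [6(c=1) 2(c=2) 18(c=2) 15(c=4)]
  11. access 52: MISS, evict 6(c=1). Cache: [52(c=1) 2(c=2) 18(c=2) 15(c=4)]
  12. access 15: HIT, count now 5. Cache: [52(c=1) 2(c=2) 18(c=2) 15(c=5)]
  13. access 52: HIT, count now 2. Cache: [2(c=2) 18(c=2) 52(c=2) 15(c=5)]
  14. access 52: HIT, count now 3. Cache: [2(c=2) 18(c=2) 52(c=3) 15(c=5)]
  15. access 52: HIT, count now 4. Cache: [2(c=2) 18(c=2) 52(c=4) 15(c=5)]
  16. access 18: HIT, count now 3. Cache: [2(c=2) 18(c=3) 52(c=4) 15(c=5)]
  17. access 52: HIT, count now 5. Cache: [2(c=2) 18(c=3) 15(c=5) 52(c=5)]
  18. access 6: MISS, evict 2(c=2). Cache: [6(c=1) 18(c=3) 15(c=5) 52(c=5)]
  19. access 6: HIT, count now 2. Cache: [6(c=2) 18(c=3) 15(c=5) 52(c=5)]
Total: 12 hits, 7 misses, 3 evictions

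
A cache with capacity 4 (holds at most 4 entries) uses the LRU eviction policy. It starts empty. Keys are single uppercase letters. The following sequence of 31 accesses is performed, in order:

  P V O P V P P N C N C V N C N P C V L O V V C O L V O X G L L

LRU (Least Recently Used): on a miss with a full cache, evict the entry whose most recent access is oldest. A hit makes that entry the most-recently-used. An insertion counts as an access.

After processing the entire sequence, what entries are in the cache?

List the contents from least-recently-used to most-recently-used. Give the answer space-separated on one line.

LRU simulation (capacity=4):
  1. access P: MISS. Cache (LRU->MRU): [P]
  2. access V: MISS. Cache (LRU->MRU): [P V]
  3. access O: MISS. Cache (LRU->MRU): [P V O]
  4. access P: HIT. Cache (LRU->MRU): [V O P]
  5. access V: HIT. Cache (LRU->MRU): [O P V]
  6. access P: HIT. Cache (LRU->MRU): [O V P]
  7. access P: HIT. Cache (LRU->MRU): [O V P]
  8. access N: MISS. Cache (LRU->MRU): [O V P N]
  9. access C: MISS, evict O. Cache (LRU->MRU): [V P N C]
  10. access N: HIT. Cache (LRU->MRU): [V P C N]
  11. access C: HIT. Cache (LRU->MRU): [V P N C]
  12. access V: HIT. Cache (LRU->MRU): [P N C V]
  13. access N: HIT. Cache (LRU->MRU): [P C V N]
  14. access C: HIT. Cache (LRU->MRU): [P V N C]
  15. access N: HIT. Cache (LRU->MRU): [P V C N]
  16. access P: HIT. Cache (LRU->MRU): [V C N P]
  17. access C: HIT. Cache (LRU->MRU): [V N P C]
  18. access V: HIT. Cache (LRU->MRU): [N P C V]
  19. access L: MISS, evict N. Cache (LRU->MRU): [P C V L]
  20. access O: MISS, evict P. Cache (LRU->MRU): [C V L O]
  21. access V: HIT. Cache (LRU->MRU): [C L O V]
  22. access V: HIT. Cache (LRU->MRU): [C L O V]
  23. access C: HIT. Cache (LRU->MRU): [L O V C]
  24. access O: HIT. Cache (LRU->MRU): [L V C O]
  25. access L: HIT. Cache (LRU->MRU): [V C O L]
  26. access V: HIT. Cache (LRU->MRU): [C O L V]
  27. access O: HIT. Cache (LRU->MRU): [C L V O]
  28. access X: MISS, evict C. Cache (LRU->MRU): [L V O X]
  29. access G: MISS, evict L. Cache (LRU->MRU): [V O X G]
  30. access L: MISS, evict V. Cache (LRU->MRU): [O X G L]
  31. access L: HIT. Cache (LRU->MRU): [O X G L]
Total: 21 hits, 10 misses, 6 evictions

Answer: O X G L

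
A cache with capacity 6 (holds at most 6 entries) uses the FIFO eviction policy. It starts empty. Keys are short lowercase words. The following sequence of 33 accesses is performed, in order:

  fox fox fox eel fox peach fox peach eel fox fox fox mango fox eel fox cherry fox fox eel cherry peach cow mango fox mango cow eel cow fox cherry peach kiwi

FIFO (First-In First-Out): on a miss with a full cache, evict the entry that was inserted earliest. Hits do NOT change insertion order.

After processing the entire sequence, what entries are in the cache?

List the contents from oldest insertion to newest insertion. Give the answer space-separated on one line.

Answer: eel peach mango cherry cow kiwi

Derivation:
FIFO simulation (capacity=6):
  1. access fox: MISS. Cache (old->new): [fox]
  2. access fox: HIT. Cache (old->new): [fox]
  3. access fox: HIT. Cache (old->new): [fox]
  4. access eel: MISS. Cache (old->new): [fox eel]
  5. access fox: HIT. Cache (old->new): [fox eel]
  6. access peach: MISS. Cache (old->new): [fox eel peach]
  7. access fox: HIT. Cache (old->new): [fox eel peach]
  8. access peach: HIT. Cache (old->new): [fox eel peach]
  9. access eel: HIT. Cache (old->new): [fox eel peach]
  10. access fox: HIT. Cache (old->new): [fox eel peach]
  11. access fox: HIT. Cache (old->new): [fox eel peach]
  12. access fox: HIT. Cache (old->new): [fox eel peach]
  13. access mango: MISS. Cache (old->new): [fox eel peach mango]
  14. access fox: HIT. Cache (old->new): [fox eel peach mango]
  15. access eel: HIT. Cache (old->new): [fox eel peach mango]
  16. access fox: HIT. Cache (old->new): [fox eel peach mango]
  17. access cherry: MISS. Cache (old->new): [fox eel peach mango cherry]
  18. access fox: HIT. Cache (old->new): [fox eel peach mango cherry]
  19. access fox: HIT. Cache (old->new): [fox eel peach mango cherry]
  20. access eel: HIT. Cache (old->new): [fox eel peach mango cherry]
  21. access cherry: HIT. Cache (old->new): [fox eel peach mango cherry]
  22. access peach: HIT. Cache (old->new): [fox eel peach mango cherry]
  23. access cow: MISS. Cache (old->new): [fox eel peach mango cherry cow]
  24. access mango: HIT. Cache (old->new): [fox eel peach mango cherry cow]
  25. access fox: HIT. Cache (old->new): [fox eel peach mango cherry cow]
  26. access mango: HIT. Cache (old->new): [fox eel peach mango cherry cow]
  27. access cow: HIT. Cache (old->new): [fox eel peach mango cherry cow]
  28. access eel: HIT. Cache (old->new): [fox eel peach mango cherry cow]
  29. access cow: HIT. Cache (old->new): [fox eel peach mango cherry cow]
  30. access fox: HIT. Cache (old->new): [fox eel peach mango cherry cow]
  31. access cherry: HIT. Cache (old->new): [fox eel peach mango cherry cow]
  32. access peach: HIT. Cache (old->new): [fox eel peach mango cherry cow]
  33. access kiwi: MISS, evict fox. Cache (old->new): [eel peach mango cherry cow kiwi]
Total: 26 hits, 7 misses, 1 evictions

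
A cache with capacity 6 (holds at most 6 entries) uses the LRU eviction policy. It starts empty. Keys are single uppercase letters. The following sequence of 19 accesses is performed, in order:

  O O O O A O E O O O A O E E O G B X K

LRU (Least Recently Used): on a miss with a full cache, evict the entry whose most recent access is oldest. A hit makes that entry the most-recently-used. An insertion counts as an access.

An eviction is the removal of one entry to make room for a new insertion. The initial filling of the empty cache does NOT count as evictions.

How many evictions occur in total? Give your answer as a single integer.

Answer: 1

Derivation:
LRU simulation (capacity=6):
  1. access O: MISS. Cache (LRU->MRU): [O]
  2. access O: HIT. Cache (LRU->MRU): [O]
  3. access O: HIT. Cache (LRU->MRU): [O]
  4. access O: HIT. Cache (LRU->MRU): [O]
  5. access A: MISS. Cache (LRU->MRU): [O A]
  6. access O: HIT. Cache (LRU->MRU): [A O]
  7. access E: MISS. Cache (LRU->MRU): [A O E]
  8. access O: HIT. Cache (LRU->MRU): [A E O]
  9. access O: HIT. Cache (LRU->MRU): [A E O]
  10. access O: HIT. Cache (LRU->MRU): [A E O]
  11. access A: HIT. Cache (LRU->MRU): [E O A]
  12. access O: HIT. Cache (LRU->MRU): [E A O]
  13. access E: HIT. Cache (LRU->MRU): [A O E]
  14. access E: HIT. Cache (LRU->MRU): [A O E]
  15. access O: HIT. Cache (LRU->MRU): [A E O]
  16. access G: MISS. Cache (LRU->MRU): [A E O G]
  17. access B: MISS. Cache (LRU->MRU): [A E O G B]
  18. access X: MISS. Cache (LRU->MRU): [A E O G B X]
  19. access K: MISS, evict A. Cache (LRU->MRU): [E O G B X K]
Total: 12 hits, 7 misses, 1 evictions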